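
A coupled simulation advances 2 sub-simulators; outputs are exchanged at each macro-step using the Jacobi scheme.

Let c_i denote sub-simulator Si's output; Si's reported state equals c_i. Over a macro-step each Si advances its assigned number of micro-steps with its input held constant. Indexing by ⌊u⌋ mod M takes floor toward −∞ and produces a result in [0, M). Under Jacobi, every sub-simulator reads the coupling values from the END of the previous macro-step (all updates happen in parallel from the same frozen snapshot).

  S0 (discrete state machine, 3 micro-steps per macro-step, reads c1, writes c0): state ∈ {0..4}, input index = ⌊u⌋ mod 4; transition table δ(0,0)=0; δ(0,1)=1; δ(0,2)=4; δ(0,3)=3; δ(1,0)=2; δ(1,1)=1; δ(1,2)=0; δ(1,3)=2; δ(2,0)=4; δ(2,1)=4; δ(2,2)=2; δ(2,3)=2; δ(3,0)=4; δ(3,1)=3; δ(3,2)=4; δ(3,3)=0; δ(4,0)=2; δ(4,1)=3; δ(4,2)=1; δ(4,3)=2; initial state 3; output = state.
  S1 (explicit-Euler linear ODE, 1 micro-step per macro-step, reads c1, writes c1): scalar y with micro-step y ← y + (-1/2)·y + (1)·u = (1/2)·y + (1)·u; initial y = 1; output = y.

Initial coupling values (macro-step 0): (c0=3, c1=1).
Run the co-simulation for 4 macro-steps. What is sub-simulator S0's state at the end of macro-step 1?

macro 1: S0 reads c1=1 → after 3×micro: 3; S1 reads c1=1 → after 1×micro: 3/2 ⇒ (c0=3, c1=3/2)
macro 2: S0 reads c1=3/2 → after 3×micro: 3; S1 reads c1=3/2 → after 1×micro: 9/4 ⇒ (c0=3, c1=9/4)
macro 3: S0 reads c1=9/4 → after 3×micro: 0; S1 reads c1=9/4 → after 1×micro: 27/8 ⇒ (c0=0, c1=27/8)
macro 4: S0 reads c1=27/8 → after 3×micro: 3; S1 reads c1=27/8 → after 1×micro: 81/16 ⇒ (c0=3, c1=81/16)

S0 state at macro-step 1 = 3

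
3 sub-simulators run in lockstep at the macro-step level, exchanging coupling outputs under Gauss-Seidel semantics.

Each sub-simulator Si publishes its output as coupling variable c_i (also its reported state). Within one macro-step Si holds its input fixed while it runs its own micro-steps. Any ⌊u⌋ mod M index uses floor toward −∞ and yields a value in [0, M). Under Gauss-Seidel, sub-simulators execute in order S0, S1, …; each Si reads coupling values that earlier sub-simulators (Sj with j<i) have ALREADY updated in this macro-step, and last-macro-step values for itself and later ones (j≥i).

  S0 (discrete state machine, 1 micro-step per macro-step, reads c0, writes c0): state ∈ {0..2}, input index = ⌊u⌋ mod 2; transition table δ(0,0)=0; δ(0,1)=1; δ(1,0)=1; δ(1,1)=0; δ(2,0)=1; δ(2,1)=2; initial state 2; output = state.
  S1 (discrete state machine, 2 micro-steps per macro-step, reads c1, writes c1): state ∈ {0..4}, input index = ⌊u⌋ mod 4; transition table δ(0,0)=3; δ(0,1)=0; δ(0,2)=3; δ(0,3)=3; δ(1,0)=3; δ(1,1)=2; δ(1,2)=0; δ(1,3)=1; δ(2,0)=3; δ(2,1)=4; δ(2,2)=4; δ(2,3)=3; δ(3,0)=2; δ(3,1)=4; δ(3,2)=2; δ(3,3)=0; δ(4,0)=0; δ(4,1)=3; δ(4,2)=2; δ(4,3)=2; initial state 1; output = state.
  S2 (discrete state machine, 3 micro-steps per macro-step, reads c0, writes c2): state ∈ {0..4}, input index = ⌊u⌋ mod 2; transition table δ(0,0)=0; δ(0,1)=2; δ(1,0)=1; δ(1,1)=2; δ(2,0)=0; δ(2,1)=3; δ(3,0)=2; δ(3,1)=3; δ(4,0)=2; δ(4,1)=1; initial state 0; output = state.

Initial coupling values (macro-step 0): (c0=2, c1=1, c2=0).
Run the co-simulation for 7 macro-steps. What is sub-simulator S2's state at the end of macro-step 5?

macro 1: S0 reads c0=2 → after 1×micro: 1; S1 reads c1=1 → after 2×micro: 4; S2 reads c0=1 → after 3×micro: 3 ⇒ (c0=1, c1=4, c2=3)
macro 2: S0 reads c0=1 → after 1×micro: 0; S1 reads c1=4 → after 2×micro: 3; S2 reads c0=0 → after 3×micro: 0 ⇒ (c0=0, c1=3, c2=0)
macro 3: S0 reads c0=0 → after 1×micro: 0; S1 reads c1=3 → after 2×micro: 3; S2 reads c0=0 → after 3×micro: 0 ⇒ (c0=0, c1=3, c2=0)
macro 4: S0 reads c0=0 → after 1×micro: 0; S1 reads c1=3 → after 2×micro: 3; S2 reads c0=0 → after 3×micro: 0 ⇒ (c0=0, c1=3, c2=0)
macro 5: S0 reads c0=0 → after 1×micro: 0; S1 reads c1=3 → after 2×micro: 3; S2 reads c0=0 → after 3×micro: 0 ⇒ (c0=0, c1=3, c2=0)
macro 6: S0 reads c0=0 → after 1×micro: 0; S1 reads c1=3 → after 2×micro: 3; S2 reads c0=0 → after 3×micro: 0 ⇒ (c0=0, c1=3, c2=0)
macro 7: S0 reads c0=0 → after 1×micro: 0; S1 reads c1=3 → after 2×micro: 3; S2 reads c0=0 → after 3×micro: 0 ⇒ (c0=0, c1=3, c2=0)

S2 state at macro-step 5 = 0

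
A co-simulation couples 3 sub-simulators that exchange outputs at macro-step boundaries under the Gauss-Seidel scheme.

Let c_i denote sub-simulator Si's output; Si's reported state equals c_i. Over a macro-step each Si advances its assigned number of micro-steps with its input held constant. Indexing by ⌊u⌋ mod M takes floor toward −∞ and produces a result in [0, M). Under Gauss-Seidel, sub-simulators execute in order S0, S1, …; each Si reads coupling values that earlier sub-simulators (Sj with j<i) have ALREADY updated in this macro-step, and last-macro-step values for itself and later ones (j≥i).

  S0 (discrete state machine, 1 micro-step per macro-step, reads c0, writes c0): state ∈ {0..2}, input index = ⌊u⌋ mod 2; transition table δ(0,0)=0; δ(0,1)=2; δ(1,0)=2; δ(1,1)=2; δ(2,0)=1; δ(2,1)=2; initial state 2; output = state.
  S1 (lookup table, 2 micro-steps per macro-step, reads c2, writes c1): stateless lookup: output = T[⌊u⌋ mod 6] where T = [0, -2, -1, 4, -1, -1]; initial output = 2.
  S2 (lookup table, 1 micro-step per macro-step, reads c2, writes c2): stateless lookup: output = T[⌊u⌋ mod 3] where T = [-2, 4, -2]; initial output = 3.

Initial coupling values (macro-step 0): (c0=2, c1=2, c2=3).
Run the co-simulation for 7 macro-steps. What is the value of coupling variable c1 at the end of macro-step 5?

c1 at macro-step 5 = -1

macro 1: S0 reads c0=2 → after 1×micro: 1; S1 reads c2=3 → after 2×micro: 4; S2 reads c2=3 → after 1×micro: -2 ⇒ (c0=1, c1=4, c2=-2)
macro 2: S0 reads c0=1 → after 1×micro: 2; S1 reads c2=-2 → after 2×micro: -1; S2 reads c2=-2 → after 1×micro: 4 ⇒ (c0=2, c1=-1, c2=4)
macro 3: S0 reads c0=2 → after 1×micro: 1; S1 reads c2=4 → after 2×micro: -1; S2 reads c2=4 → after 1×micro: 4 ⇒ (c0=1, c1=-1, c2=4)
macro 4: S0 reads c0=1 → after 1×micro: 2; S1 reads c2=4 → after 2×micro: -1; S2 reads c2=4 → after 1×micro: 4 ⇒ (c0=2, c1=-1, c2=4)
macro 5: S0 reads c0=2 → after 1×micro: 1; S1 reads c2=4 → after 2×micro: -1; S2 reads c2=4 → after 1×micro: 4 ⇒ (c0=1, c1=-1, c2=4)
macro 6: S0 reads c0=1 → after 1×micro: 2; S1 reads c2=4 → after 2×micro: -1; S2 reads c2=4 → after 1×micro: 4 ⇒ (c0=2, c1=-1, c2=4)
macro 7: S0 reads c0=2 → after 1×micro: 1; S1 reads c2=4 → after 2×micro: -1; S2 reads c2=4 → after 1×micro: 4 ⇒ (c0=1, c1=-1, c2=4)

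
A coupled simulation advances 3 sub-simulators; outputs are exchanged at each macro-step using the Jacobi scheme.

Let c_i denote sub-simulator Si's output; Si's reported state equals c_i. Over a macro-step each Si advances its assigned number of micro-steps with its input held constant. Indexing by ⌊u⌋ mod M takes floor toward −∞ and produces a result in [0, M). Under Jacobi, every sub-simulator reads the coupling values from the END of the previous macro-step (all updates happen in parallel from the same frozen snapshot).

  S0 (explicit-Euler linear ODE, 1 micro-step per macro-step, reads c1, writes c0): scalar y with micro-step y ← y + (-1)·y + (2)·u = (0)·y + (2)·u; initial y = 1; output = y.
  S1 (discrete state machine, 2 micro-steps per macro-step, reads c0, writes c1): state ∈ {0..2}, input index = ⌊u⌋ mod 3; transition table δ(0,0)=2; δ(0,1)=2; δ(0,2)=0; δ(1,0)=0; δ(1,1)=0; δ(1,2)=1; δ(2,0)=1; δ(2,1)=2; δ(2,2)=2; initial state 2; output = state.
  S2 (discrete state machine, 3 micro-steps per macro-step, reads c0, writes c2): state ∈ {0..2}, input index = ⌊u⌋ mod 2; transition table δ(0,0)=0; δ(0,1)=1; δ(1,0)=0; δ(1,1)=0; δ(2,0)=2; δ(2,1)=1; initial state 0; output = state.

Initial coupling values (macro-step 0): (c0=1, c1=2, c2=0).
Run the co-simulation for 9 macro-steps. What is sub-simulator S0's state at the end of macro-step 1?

S0 state at macro-step 1 = 4

macro 1: S0 reads c1=2 → after 1×micro: 4; S1 reads c0=1 → after 2×micro: 2; S2 reads c0=1 → after 3×micro: 1 ⇒ (c0=4, c1=2, c2=1)
macro 2: S0 reads c1=2 → after 1×micro: 4; S1 reads c0=4 → after 2×micro: 2; S2 reads c0=4 → after 3×micro: 0 ⇒ (c0=4, c1=2, c2=0)
macro 3: S0 reads c1=2 → after 1×micro: 4; S1 reads c0=4 → after 2×micro: 2; S2 reads c0=4 → after 3×micro: 0 ⇒ (c0=4, c1=2, c2=0)
macro 4: S0 reads c1=2 → after 1×micro: 4; S1 reads c0=4 → after 2×micro: 2; S2 reads c0=4 → after 3×micro: 0 ⇒ (c0=4, c1=2, c2=0)
macro 5: S0 reads c1=2 → after 1×micro: 4; S1 reads c0=4 → after 2×micro: 2; S2 reads c0=4 → after 3×micro: 0 ⇒ (c0=4, c1=2, c2=0)
macro 6: S0 reads c1=2 → after 1×micro: 4; S1 reads c0=4 → after 2×micro: 2; S2 reads c0=4 → after 3×micro: 0 ⇒ (c0=4, c1=2, c2=0)
macro 7: S0 reads c1=2 → after 1×micro: 4; S1 reads c0=4 → after 2×micro: 2; S2 reads c0=4 → after 3×micro: 0 ⇒ (c0=4, c1=2, c2=0)
macro 8: S0 reads c1=2 → after 1×micro: 4; S1 reads c0=4 → after 2×micro: 2; S2 reads c0=4 → after 3×micro: 0 ⇒ (c0=4, c1=2, c2=0)
macro 9: S0 reads c1=2 → after 1×micro: 4; S1 reads c0=4 → after 2×micro: 2; S2 reads c0=4 → after 3×micro: 0 ⇒ (c0=4, c1=2, c2=0)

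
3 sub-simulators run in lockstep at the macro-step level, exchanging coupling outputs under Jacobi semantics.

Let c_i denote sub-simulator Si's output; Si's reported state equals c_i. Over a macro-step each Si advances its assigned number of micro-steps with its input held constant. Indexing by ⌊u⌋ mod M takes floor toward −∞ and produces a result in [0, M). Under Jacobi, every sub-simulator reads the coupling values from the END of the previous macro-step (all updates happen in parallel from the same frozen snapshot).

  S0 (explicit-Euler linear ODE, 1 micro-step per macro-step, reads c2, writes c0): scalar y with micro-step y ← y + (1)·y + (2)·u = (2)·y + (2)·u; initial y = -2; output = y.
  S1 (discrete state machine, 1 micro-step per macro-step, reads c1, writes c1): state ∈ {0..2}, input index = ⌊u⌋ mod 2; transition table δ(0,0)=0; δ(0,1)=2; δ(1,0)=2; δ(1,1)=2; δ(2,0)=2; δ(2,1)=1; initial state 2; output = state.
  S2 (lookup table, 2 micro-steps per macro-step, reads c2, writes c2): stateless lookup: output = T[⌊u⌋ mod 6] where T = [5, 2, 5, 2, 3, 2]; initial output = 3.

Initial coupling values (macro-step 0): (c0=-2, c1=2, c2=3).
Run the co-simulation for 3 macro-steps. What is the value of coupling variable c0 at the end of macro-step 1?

macro 1: S0 reads c2=3 → after 1×micro: 2; S1 reads c1=2 → after 1×micro: 2; S2 reads c2=3 → after 2×micro: 2 ⇒ (c0=2, c1=2, c2=2)
macro 2: S0 reads c2=2 → after 1×micro: 8; S1 reads c1=2 → after 1×micro: 2; S2 reads c2=2 → after 2×micro: 5 ⇒ (c0=8, c1=2, c2=5)
macro 3: S0 reads c2=5 → after 1×micro: 26; S1 reads c1=2 → after 1×micro: 2; S2 reads c2=5 → after 2×micro: 2 ⇒ (c0=26, c1=2, c2=2)

c0 at macro-step 1 = 2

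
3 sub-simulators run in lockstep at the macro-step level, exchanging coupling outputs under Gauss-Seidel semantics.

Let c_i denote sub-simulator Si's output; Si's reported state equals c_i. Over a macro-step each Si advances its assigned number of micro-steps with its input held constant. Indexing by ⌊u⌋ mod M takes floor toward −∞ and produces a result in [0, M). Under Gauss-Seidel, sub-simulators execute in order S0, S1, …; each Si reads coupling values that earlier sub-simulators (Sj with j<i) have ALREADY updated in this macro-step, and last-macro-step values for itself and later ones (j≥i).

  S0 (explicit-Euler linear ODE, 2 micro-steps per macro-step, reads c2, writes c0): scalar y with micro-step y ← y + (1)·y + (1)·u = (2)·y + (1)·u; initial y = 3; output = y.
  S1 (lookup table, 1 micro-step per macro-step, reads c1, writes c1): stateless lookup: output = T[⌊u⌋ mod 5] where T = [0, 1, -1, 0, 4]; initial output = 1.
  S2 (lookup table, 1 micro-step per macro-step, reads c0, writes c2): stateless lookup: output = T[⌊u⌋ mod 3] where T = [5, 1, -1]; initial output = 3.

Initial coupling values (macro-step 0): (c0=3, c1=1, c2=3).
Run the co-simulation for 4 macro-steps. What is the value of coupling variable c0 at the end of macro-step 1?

c0 at macro-step 1 = 21

macro 1: S0 reads c2=3 → after 2×micro: 21; S1 reads c1=1 → after 1×micro: 1; S2 reads c0=21 → after 1×micro: 5 ⇒ (c0=21, c1=1, c2=5)
macro 2: S0 reads c2=5 → after 2×micro: 99; S1 reads c1=1 → after 1×micro: 1; S2 reads c0=99 → after 1×micro: 5 ⇒ (c0=99, c1=1, c2=5)
macro 3: S0 reads c2=5 → after 2×micro: 411; S1 reads c1=1 → after 1×micro: 1; S2 reads c0=411 → after 1×micro: 5 ⇒ (c0=411, c1=1, c2=5)
macro 4: S0 reads c2=5 → after 2×micro: 1659; S1 reads c1=1 → after 1×micro: 1; S2 reads c0=1659 → after 1×micro: 5 ⇒ (c0=1659, c1=1, c2=5)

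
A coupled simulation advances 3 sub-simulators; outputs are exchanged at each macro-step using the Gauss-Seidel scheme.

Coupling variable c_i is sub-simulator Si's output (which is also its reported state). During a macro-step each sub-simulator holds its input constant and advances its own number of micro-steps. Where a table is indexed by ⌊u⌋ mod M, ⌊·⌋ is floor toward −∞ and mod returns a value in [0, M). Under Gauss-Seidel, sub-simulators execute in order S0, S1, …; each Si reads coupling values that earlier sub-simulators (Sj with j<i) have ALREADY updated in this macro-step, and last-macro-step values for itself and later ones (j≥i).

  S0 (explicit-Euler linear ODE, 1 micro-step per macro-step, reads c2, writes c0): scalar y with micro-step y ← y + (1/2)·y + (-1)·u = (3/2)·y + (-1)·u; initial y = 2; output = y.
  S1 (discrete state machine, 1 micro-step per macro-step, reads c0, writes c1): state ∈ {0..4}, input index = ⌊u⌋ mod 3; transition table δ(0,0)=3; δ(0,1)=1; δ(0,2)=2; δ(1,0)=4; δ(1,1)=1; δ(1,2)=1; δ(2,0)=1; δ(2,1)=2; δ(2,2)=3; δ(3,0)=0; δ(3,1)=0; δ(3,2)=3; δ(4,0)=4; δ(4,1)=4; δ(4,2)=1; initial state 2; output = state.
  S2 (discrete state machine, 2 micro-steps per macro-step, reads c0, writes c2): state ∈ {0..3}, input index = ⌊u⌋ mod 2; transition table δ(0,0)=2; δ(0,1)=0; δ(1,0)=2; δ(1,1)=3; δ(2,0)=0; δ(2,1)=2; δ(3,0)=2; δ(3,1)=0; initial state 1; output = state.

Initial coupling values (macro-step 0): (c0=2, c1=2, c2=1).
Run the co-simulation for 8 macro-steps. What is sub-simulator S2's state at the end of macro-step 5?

macro 1: S0 reads c2=1 → after 1×micro: 2; S1 reads c0=2 → after 1×micro: 3; S2 reads c0=2 → after 2×micro: 0 ⇒ (c0=2, c1=3, c2=0)
macro 2: S0 reads c2=0 → after 1×micro: 3; S1 reads c0=3 → after 1×micro: 0; S2 reads c0=3 → after 2×micro: 0 ⇒ (c0=3, c1=0, c2=0)
macro 3: S0 reads c2=0 → after 1×micro: 9/2; S1 reads c0=9/2 → after 1×micro: 1; S2 reads c0=9/2 → after 2×micro: 0 ⇒ (c0=9/2, c1=1, c2=0)
macro 4: S0 reads c2=0 → after 1×micro: 27/4; S1 reads c0=27/4 → after 1×micro: 4; S2 reads c0=27/4 → after 2×micro: 0 ⇒ (c0=27/4, c1=4, c2=0)
macro 5: S0 reads c2=0 → after 1×micro: 81/8; S1 reads c0=81/8 → after 1×micro: 4; S2 reads c0=81/8 → after 2×micro: 0 ⇒ (c0=81/8, c1=4, c2=0)
macro 6: S0 reads c2=0 → after 1×micro: 243/16; S1 reads c0=243/16 → after 1×micro: 4; S2 reads c0=243/16 → after 2×micro: 0 ⇒ (c0=243/16, c1=4, c2=0)
macro 7: S0 reads c2=0 → after 1×micro: 729/32; S1 reads c0=729/32 → after 1×micro: 4; S2 reads c0=729/32 → after 2×micro: 0 ⇒ (c0=729/32, c1=4, c2=0)
macro 8: S0 reads c2=0 → after 1×micro: 2187/64; S1 reads c0=2187/64 → after 1×micro: 4; S2 reads c0=2187/64 → after 2×micro: 0 ⇒ (c0=2187/64, c1=4, c2=0)

S2 state at macro-step 5 = 0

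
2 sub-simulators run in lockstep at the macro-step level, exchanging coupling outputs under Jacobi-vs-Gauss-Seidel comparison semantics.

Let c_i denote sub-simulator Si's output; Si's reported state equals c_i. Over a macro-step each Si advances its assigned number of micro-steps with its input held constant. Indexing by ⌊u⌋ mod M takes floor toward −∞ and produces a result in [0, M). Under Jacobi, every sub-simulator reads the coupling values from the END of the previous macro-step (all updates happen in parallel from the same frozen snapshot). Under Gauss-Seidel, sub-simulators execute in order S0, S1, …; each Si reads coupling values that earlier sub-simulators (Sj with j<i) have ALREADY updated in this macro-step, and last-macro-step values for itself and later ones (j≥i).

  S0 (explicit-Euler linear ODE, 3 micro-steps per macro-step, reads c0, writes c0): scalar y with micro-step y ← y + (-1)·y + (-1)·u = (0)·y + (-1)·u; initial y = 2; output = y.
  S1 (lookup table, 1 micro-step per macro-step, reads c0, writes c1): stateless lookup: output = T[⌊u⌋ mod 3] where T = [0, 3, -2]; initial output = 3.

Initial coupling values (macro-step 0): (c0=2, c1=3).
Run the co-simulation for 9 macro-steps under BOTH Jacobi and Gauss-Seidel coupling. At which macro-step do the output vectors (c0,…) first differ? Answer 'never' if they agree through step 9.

[Jacobi] macro 1: S0 reads c0=2 → after 3×micro: -2; S1 reads c0=2 → after 1×micro: -2 ⇒ (c0=-2, c1=-2)
[Jacobi] macro 2: S0 reads c0=-2 → after 3×micro: 2; S1 reads c0=-2 → after 1×micro: 3 ⇒ (c0=2, c1=3)
[Jacobi] macro 3: S0 reads c0=2 → after 3×micro: -2; S1 reads c0=2 → after 1×micro: -2 ⇒ (c0=-2, c1=-2)
[Jacobi] macro 4: S0 reads c0=-2 → after 3×micro: 2; S1 reads c0=-2 → after 1×micro: 3 ⇒ (c0=2, c1=3)
[Jacobi] macro 5: S0 reads c0=2 → after 3×micro: -2; S1 reads c0=2 → after 1×micro: -2 ⇒ (c0=-2, c1=-2)
[Jacobi] macro 6: S0 reads c0=-2 → after 3×micro: 2; S1 reads c0=-2 → after 1×micro: 3 ⇒ (c0=2, c1=3)
[Jacobi] macro 7: S0 reads c0=2 → after 3×micro: -2; S1 reads c0=2 → after 1×micro: -2 ⇒ (c0=-2, c1=-2)
[Jacobi] macro 8: S0 reads c0=-2 → after 3×micro: 2; S1 reads c0=-2 → after 1×micro: 3 ⇒ (c0=2, c1=3)
[Jacobi] macro 9: S0 reads c0=2 → after 3×micro: -2; S1 reads c0=2 → after 1×micro: -2 ⇒ (c0=-2, c1=-2)
[Gauss-Seidel] macro 1: S0 reads c0=2 → after 3×micro: -2; S1 reads c0=-2 → after 1×micro: 3 ⇒ (c0=-2, c1=3)
[Gauss-Seidel] macro 2: S0 reads c0=-2 → after 3×micro: 2; S1 reads c0=2 → after 1×micro: -2 ⇒ (c0=2, c1=-2)
[Gauss-Seidel] macro 3: S0 reads c0=2 → after 3×micro: -2; S1 reads c0=-2 → after 1×micro: 3 ⇒ (c0=-2, c1=3)
[Gauss-Seidel] macro 4: S0 reads c0=-2 → after 3×micro: 2; S1 reads c0=2 → after 1×micro: -2 ⇒ (c0=2, c1=-2)
[Gauss-Seidel] macro 5: S0 reads c0=2 → after 3×micro: -2; S1 reads c0=-2 → after 1×micro: 3 ⇒ (c0=-2, c1=3)
[Gauss-Seidel] macro 6: S0 reads c0=-2 → after 3×micro: 2; S1 reads c0=2 → after 1×micro: -2 ⇒ (c0=2, c1=-2)
[Gauss-Seidel] macro 7: S0 reads c0=2 → after 3×micro: -2; S1 reads c0=-2 → after 1×micro: 3 ⇒ (c0=-2, c1=3)
[Gauss-Seidel] macro 8: S0 reads c0=-2 → after 3×micro: 2; S1 reads c0=2 → after 1×micro: -2 ⇒ (c0=2, c1=-2)
[Gauss-Seidel] macro 9: S0 reads c0=2 → after 3×micro: -2; S1 reads c0=-2 → after 1×micro: 3 ⇒ (c0=-2, c1=3)

first divergence at macro-step: 1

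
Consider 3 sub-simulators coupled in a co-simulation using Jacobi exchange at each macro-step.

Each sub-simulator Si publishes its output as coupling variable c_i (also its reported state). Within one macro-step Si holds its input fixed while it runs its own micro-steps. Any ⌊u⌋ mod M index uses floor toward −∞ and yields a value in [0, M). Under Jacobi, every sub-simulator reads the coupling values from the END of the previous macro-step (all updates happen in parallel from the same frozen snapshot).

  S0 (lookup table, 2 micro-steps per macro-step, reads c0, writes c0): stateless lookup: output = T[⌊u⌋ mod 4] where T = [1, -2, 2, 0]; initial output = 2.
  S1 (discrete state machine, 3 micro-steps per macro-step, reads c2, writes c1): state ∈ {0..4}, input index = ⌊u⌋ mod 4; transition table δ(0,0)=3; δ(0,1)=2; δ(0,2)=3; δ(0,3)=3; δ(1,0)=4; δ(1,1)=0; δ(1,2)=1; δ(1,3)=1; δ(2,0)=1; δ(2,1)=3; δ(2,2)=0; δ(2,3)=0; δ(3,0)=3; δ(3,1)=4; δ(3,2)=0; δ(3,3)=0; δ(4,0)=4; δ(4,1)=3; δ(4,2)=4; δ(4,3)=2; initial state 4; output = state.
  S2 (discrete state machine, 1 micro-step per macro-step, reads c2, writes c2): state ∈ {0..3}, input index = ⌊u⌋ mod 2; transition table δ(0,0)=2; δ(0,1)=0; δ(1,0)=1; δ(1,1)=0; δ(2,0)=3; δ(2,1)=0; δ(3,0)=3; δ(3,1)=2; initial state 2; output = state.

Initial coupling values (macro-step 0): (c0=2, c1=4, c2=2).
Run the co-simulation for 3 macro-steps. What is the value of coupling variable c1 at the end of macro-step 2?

c1 at macro-step 2 = 3

macro 1: S0 reads c0=2 → after 2×micro: 2; S1 reads c2=2 → after 3×micro: 4; S2 reads c2=2 → after 1×micro: 3 ⇒ (c0=2, c1=4, c2=3)
macro 2: S0 reads c0=2 → after 2×micro: 2; S1 reads c2=3 → after 3×micro: 3; S2 reads c2=3 → after 1×micro: 2 ⇒ (c0=2, c1=3, c2=2)
macro 3: S0 reads c0=2 → after 2×micro: 2; S1 reads c2=2 → after 3×micro: 0; S2 reads c2=2 → after 1×micro: 3 ⇒ (c0=2, c1=0, c2=3)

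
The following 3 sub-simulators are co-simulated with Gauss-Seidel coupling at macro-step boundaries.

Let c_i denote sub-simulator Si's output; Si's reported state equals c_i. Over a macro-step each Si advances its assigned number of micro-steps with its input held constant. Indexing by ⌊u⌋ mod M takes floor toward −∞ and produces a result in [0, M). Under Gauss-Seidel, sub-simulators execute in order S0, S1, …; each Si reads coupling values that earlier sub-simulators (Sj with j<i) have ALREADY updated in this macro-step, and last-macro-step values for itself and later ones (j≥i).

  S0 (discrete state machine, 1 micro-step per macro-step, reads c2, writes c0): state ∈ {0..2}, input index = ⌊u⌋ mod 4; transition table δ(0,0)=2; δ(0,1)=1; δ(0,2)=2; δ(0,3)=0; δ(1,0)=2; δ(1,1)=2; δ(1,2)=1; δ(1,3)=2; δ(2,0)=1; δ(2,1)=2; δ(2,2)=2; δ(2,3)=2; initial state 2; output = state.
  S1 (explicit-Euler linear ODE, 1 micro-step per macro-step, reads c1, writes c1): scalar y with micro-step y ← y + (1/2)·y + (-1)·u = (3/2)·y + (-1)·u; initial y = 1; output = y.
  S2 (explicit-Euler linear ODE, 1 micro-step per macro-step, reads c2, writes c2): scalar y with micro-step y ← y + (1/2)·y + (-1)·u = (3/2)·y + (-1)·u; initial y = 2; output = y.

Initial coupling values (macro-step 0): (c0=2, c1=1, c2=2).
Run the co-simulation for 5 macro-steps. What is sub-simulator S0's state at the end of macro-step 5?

S0 state at macro-step 5 = 1

macro 1: S0 reads c2=2 → after 1×micro: 2; S1 reads c1=1 → after 1×micro: 1/2; S2 reads c2=2 → after 1×micro: 1 ⇒ (c0=2, c1=1/2, c2=1)
macro 2: S0 reads c2=1 → after 1×micro: 2; S1 reads c1=1/2 → after 1×micro: 1/4; S2 reads c2=1 → after 1×micro: 1/2 ⇒ (c0=2, c1=1/4, c2=1/2)
macro 3: S0 reads c2=1/2 → after 1×micro: 1; S1 reads c1=1/4 → after 1×micro: 1/8; S2 reads c2=1/2 → after 1×micro: 1/4 ⇒ (c0=1, c1=1/8, c2=1/4)
macro 4: S0 reads c2=1/4 → after 1×micro: 2; S1 reads c1=1/8 → after 1×micro: 1/16; S2 reads c2=1/4 → after 1×micro: 1/8 ⇒ (c0=2, c1=1/16, c2=1/8)
macro 5: S0 reads c2=1/8 → after 1×micro: 1; S1 reads c1=1/16 → after 1×micro: 1/32; S2 reads c2=1/8 → after 1×micro: 1/16 ⇒ (c0=1, c1=1/32, c2=1/16)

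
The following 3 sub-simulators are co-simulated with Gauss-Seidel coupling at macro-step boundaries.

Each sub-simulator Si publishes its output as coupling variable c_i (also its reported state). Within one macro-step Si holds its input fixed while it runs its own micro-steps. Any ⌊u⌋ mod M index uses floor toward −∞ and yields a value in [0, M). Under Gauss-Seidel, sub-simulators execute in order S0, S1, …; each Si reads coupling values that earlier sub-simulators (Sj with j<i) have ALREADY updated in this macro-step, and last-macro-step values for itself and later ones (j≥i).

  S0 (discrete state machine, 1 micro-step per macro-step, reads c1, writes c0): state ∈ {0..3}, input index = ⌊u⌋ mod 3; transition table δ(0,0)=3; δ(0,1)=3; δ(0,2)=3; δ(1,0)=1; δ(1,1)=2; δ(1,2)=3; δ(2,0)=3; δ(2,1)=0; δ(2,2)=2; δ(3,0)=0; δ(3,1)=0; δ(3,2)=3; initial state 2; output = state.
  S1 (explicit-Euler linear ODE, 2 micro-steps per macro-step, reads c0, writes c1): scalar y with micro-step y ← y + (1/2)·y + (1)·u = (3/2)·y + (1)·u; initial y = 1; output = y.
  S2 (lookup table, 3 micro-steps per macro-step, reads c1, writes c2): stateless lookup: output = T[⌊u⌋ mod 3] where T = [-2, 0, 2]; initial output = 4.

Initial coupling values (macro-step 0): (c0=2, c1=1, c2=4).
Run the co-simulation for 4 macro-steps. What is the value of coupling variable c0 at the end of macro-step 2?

macro 1: S0 reads c1=1 → after 1×micro: 0; S1 reads c0=0 → after 2×micro: 9/4; S2 reads c1=9/4 → after 3×micro: 2 ⇒ (c0=0, c1=9/4, c2=2)
macro 2: S0 reads c1=9/4 → after 1×micro: 3; S1 reads c0=3 → after 2×micro: 201/16; S2 reads c1=201/16 → after 3×micro: -2 ⇒ (c0=3, c1=201/16, c2=-2)
macro 3: S0 reads c1=201/16 → after 1×micro: 0; S1 reads c0=0 → after 2×micro: 1809/64; S2 reads c1=1809/64 → after 3×micro: 0 ⇒ (c0=0, c1=1809/64, c2=0)
macro 4: S0 reads c1=1809/64 → after 1×micro: 3; S1 reads c0=3 → after 2×micro: 18201/256; S2 reads c1=18201/256 → after 3×micro: 2 ⇒ (c0=3, c1=18201/256, c2=2)

c0 at macro-step 2 = 3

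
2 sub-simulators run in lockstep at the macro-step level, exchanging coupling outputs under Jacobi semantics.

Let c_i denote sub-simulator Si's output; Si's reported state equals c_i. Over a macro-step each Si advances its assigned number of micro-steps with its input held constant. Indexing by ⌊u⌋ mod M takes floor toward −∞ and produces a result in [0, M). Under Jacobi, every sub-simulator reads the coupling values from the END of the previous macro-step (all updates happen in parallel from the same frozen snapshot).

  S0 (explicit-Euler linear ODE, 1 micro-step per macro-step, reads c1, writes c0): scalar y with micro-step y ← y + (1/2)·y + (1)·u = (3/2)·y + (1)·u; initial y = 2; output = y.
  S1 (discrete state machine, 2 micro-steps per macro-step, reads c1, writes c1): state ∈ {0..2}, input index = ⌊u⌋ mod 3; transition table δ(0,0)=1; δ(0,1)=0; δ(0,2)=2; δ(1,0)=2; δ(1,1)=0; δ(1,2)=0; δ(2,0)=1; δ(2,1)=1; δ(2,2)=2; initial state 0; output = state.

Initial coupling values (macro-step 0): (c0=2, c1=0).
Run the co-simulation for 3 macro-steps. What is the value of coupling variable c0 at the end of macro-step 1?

macro 1: S0 reads c1=0 → after 1×micro: 3; S1 reads c1=0 → after 2×micro: 2 ⇒ (c0=3, c1=2)
macro 2: S0 reads c1=2 → after 1×micro: 13/2; S1 reads c1=2 → after 2×micro: 2 ⇒ (c0=13/2, c1=2)
macro 3: S0 reads c1=2 → after 1×micro: 47/4; S1 reads c1=2 → after 2×micro: 2 ⇒ (c0=47/4, c1=2)

c0 at macro-step 1 = 3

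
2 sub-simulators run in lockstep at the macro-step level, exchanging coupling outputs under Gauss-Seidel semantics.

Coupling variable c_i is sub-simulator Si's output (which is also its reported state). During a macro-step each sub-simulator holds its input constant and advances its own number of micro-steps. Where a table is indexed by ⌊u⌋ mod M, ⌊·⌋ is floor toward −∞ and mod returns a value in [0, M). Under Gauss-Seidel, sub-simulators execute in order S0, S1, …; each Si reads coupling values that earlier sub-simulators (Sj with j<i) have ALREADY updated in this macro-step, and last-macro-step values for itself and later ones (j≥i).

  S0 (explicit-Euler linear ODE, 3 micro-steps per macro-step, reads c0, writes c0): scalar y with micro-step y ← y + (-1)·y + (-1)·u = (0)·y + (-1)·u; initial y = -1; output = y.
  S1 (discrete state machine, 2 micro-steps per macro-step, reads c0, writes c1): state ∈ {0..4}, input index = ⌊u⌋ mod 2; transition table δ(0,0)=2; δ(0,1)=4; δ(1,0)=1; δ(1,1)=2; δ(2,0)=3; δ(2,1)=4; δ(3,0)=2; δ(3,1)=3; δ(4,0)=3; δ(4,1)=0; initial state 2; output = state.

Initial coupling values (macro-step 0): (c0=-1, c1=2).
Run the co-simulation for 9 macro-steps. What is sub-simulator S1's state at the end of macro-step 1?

macro 1: S0 reads c0=-1 → after 3×micro: 1; S1 reads c0=1 → after 2×micro: 0 ⇒ (c0=1, c1=0)
macro 2: S0 reads c0=1 → after 3×micro: -1; S1 reads c0=-1 → after 2×micro: 0 ⇒ (c0=-1, c1=0)
macro 3: S0 reads c0=-1 → after 3×micro: 1; S1 reads c0=1 → after 2×micro: 0 ⇒ (c0=1, c1=0)
macro 4: S0 reads c0=1 → after 3×micro: -1; S1 reads c0=-1 → after 2×micro: 0 ⇒ (c0=-1, c1=0)
macro 5: S0 reads c0=-1 → after 3×micro: 1; S1 reads c0=1 → after 2×micro: 0 ⇒ (c0=1, c1=0)
macro 6: S0 reads c0=1 → after 3×micro: -1; S1 reads c0=-1 → after 2×micro: 0 ⇒ (c0=-1, c1=0)
macro 7: S0 reads c0=-1 → after 3×micro: 1; S1 reads c0=1 → after 2×micro: 0 ⇒ (c0=1, c1=0)
macro 8: S0 reads c0=1 → after 3×micro: -1; S1 reads c0=-1 → after 2×micro: 0 ⇒ (c0=-1, c1=0)
macro 9: S0 reads c0=-1 → after 3×micro: 1; S1 reads c0=1 → after 2×micro: 0 ⇒ (c0=1, c1=0)

S1 state at macro-step 1 = 0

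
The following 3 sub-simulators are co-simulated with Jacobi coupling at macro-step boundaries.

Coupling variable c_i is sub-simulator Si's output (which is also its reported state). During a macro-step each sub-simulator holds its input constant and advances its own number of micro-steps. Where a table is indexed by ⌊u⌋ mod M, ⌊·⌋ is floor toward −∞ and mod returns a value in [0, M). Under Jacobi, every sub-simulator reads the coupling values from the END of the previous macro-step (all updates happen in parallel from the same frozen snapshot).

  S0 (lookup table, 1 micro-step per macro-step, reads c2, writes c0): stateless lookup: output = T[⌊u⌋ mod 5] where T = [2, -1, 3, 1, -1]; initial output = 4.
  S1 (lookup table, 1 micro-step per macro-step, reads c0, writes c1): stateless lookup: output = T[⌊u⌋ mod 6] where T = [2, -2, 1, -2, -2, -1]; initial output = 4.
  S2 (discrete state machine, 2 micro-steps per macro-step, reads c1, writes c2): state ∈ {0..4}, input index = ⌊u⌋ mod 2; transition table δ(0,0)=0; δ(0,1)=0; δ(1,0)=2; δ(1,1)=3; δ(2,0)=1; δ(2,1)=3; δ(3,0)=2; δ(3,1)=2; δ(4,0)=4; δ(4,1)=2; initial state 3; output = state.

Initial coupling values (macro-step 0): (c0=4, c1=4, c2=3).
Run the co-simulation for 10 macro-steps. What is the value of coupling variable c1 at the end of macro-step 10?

c1 at macro-step 10 = -2

macro 1: S0 reads c2=3 → after 1×micro: 1; S1 reads c0=4 → after 1×micro: -2; S2 reads c1=4 → after 2×micro: 1 ⇒ (c0=1, c1=-2, c2=1)
macro 2: S0 reads c2=1 → after 1×micro: -1; S1 reads c0=1 → after 1×micro: -2; S2 reads c1=-2 → after 2×micro: 1 ⇒ (c0=-1, c1=-2, c2=1)
macro 3: S0 reads c2=1 → after 1×micro: -1; S1 reads c0=-1 → after 1×micro: -1; S2 reads c1=-2 → after 2×micro: 1 ⇒ (c0=-1, c1=-1, c2=1)
macro 4: S0 reads c2=1 → after 1×micro: -1; S1 reads c0=-1 → after 1×micro: -1; S2 reads c1=-1 → after 2×micro: 2 ⇒ (c0=-1, c1=-1, c2=2)
macro 5: S0 reads c2=2 → after 1×micro: 3; S1 reads c0=-1 → after 1×micro: -1; S2 reads c1=-1 → after 2×micro: 2 ⇒ (c0=3, c1=-1, c2=2)
macro 6: S0 reads c2=2 → after 1×micro: 3; S1 reads c0=3 → after 1×micro: -2; S2 reads c1=-1 → after 2×micro: 2 ⇒ (c0=3, c1=-2, c2=2)
macro 7: S0 reads c2=2 → after 1×micro: 3; S1 reads c0=3 → after 1×micro: -2; S2 reads c1=-2 → after 2×micro: 2 ⇒ (c0=3, c1=-2, c2=2)
macro 8: S0 reads c2=2 → after 1×micro: 3; S1 reads c0=3 → after 1×micro: -2; S2 reads c1=-2 → after 2×micro: 2 ⇒ (c0=3, c1=-2, c2=2)
macro 9: S0 reads c2=2 → after 1×micro: 3; S1 reads c0=3 → after 1×micro: -2; S2 reads c1=-2 → after 2×micro: 2 ⇒ (c0=3, c1=-2, c2=2)
macro 10: S0 reads c2=2 → after 1×micro: 3; S1 reads c0=3 → after 1×micro: -2; S2 reads c1=-2 → after 2×micro: 2 ⇒ (c0=3, c1=-2, c2=2)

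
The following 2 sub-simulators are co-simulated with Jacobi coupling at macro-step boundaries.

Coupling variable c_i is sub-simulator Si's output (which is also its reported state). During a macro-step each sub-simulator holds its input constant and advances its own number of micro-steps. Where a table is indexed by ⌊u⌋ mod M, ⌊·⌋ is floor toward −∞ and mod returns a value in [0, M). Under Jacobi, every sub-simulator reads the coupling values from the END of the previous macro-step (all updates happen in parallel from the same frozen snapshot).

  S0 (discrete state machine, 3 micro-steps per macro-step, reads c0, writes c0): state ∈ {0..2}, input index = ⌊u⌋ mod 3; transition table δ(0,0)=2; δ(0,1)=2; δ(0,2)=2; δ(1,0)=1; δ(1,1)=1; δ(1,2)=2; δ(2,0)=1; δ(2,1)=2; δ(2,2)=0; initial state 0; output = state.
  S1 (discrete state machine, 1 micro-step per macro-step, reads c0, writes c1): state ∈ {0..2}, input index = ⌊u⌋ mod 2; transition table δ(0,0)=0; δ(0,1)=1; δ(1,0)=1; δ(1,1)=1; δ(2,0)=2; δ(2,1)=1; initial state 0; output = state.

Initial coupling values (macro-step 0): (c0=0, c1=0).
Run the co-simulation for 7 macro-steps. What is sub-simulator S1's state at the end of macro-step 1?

S1 state at macro-step 1 = 0

macro 1: S0 reads c0=0 → after 3×micro: 1; S1 reads c0=0 → after 1×micro: 0 ⇒ (c0=1, c1=0)
macro 2: S0 reads c0=1 → after 3×micro: 1; S1 reads c0=1 → after 1×micro: 1 ⇒ (c0=1, c1=1)
macro 3: S0 reads c0=1 → after 3×micro: 1; S1 reads c0=1 → after 1×micro: 1 ⇒ (c0=1, c1=1)
macro 4: S0 reads c0=1 → after 3×micro: 1; S1 reads c0=1 → after 1×micro: 1 ⇒ (c0=1, c1=1)
macro 5: S0 reads c0=1 → after 3×micro: 1; S1 reads c0=1 → after 1×micro: 1 ⇒ (c0=1, c1=1)
macro 6: S0 reads c0=1 → after 3×micro: 1; S1 reads c0=1 → after 1×micro: 1 ⇒ (c0=1, c1=1)
macro 7: S0 reads c0=1 → after 3×micro: 1; S1 reads c0=1 → after 1×micro: 1 ⇒ (c0=1, c1=1)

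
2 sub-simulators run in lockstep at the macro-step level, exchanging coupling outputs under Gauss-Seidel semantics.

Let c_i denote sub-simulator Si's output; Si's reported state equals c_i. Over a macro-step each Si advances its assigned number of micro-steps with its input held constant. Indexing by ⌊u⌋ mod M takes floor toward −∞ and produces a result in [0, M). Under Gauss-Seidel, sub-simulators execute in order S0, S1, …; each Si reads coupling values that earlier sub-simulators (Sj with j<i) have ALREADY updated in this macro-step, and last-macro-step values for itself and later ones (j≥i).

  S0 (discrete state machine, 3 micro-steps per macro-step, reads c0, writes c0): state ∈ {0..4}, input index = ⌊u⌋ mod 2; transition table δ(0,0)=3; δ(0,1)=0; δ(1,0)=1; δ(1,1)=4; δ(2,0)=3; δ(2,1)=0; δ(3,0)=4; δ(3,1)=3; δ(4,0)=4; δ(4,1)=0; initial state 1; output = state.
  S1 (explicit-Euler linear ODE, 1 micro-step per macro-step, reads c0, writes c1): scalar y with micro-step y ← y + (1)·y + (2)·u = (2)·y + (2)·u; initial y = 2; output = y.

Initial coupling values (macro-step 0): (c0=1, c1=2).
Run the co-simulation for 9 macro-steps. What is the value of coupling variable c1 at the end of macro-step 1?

macro 1: S0 reads c0=1 → after 3×micro: 0; S1 reads c0=0 → after 1×micro: 4 ⇒ (c0=0, c1=4)
macro 2: S0 reads c0=0 → after 3×micro: 4; S1 reads c0=4 → after 1×micro: 16 ⇒ (c0=4, c1=16)
macro 3: S0 reads c0=4 → after 3×micro: 4; S1 reads c0=4 → after 1×micro: 40 ⇒ (c0=4, c1=40)
macro 4: S0 reads c0=4 → after 3×micro: 4; S1 reads c0=4 → after 1×micro: 88 ⇒ (c0=4, c1=88)
macro 5: S0 reads c0=4 → after 3×micro: 4; S1 reads c0=4 → after 1×micro: 184 ⇒ (c0=4, c1=184)
macro 6: S0 reads c0=4 → after 3×micro: 4; S1 reads c0=4 → after 1×micro: 376 ⇒ (c0=4, c1=376)
macro 7: S0 reads c0=4 → after 3×micro: 4; S1 reads c0=4 → after 1×micro: 760 ⇒ (c0=4, c1=760)
macro 8: S0 reads c0=4 → after 3×micro: 4; S1 reads c0=4 → after 1×micro: 1528 ⇒ (c0=4, c1=1528)
macro 9: S0 reads c0=4 → after 3×micro: 4; S1 reads c0=4 → after 1×micro: 3064 ⇒ (c0=4, c1=3064)

c1 at macro-step 1 = 4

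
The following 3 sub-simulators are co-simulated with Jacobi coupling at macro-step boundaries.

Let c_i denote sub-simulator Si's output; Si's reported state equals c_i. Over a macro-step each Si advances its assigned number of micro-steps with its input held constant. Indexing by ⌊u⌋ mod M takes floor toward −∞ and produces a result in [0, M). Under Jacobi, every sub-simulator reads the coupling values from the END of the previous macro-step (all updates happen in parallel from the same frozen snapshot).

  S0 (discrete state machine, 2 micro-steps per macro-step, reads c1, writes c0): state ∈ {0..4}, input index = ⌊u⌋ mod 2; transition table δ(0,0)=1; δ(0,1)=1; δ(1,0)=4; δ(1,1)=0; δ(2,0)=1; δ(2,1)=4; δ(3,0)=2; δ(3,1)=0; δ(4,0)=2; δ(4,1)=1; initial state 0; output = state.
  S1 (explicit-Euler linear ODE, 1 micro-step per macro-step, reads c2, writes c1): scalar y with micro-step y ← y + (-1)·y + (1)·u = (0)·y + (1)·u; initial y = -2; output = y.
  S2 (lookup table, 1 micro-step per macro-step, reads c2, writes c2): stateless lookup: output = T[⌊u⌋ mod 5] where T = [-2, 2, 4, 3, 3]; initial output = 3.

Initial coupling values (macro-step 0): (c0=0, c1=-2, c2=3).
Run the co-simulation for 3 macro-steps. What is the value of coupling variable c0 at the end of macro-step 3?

macro 1: S0 reads c1=-2 → after 2×micro: 4; S1 reads c2=3 → after 1×micro: 3; S2 reads c2=3 → after 1×micro: 3 ⇒ (c0=4, c1=3, c2=3)
macro 2: S0 reads c1=3 → after 2×micro: 0; S1 reads c2=3 → after 1×micro: 3; S2 reads c2=3 → after 1×micro: 3 ⇒ (c0=0, c1=3, c2=3)
macro 3: S0 reads c1=3 → after 2×micro: 0; S1 reads c2=3 → after 1×micro: 3; S2 reads c2=3 → after 1×micro: 3 ⇒ (c0=0, c1=3, c2=3)

c0 at macro-step 3 = 0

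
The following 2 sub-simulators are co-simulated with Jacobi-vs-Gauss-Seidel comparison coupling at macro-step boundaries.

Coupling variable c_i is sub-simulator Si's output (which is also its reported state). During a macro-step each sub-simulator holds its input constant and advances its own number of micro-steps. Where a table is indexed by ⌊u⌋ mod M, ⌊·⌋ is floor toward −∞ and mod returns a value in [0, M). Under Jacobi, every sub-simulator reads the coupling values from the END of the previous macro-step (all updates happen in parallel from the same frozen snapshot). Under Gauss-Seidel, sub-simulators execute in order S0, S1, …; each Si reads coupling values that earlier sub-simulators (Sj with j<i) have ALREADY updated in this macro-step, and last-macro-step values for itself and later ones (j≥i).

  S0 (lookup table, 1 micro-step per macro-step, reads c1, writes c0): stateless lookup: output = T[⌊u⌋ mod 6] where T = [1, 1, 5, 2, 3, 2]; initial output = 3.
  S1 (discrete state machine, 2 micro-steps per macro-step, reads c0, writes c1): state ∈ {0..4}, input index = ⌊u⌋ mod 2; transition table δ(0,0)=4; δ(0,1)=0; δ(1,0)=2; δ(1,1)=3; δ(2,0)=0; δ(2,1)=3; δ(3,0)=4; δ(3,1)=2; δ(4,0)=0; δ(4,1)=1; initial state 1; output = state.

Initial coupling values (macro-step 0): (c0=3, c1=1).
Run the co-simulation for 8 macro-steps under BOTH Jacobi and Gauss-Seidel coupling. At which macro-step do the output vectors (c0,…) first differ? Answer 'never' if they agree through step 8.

[Jacobi] macro 1: S0 reads c1=1 → after 1×micro: 1; S1 reads c0=3 → after 2×micro: 2 ⇒ (c0=1, c1=2)
[Jacobi] macro 2: S0 reads c1=2 → after 1×micro: 5; S1 reads c0=1 → after 2×micro: 2 ⇒ (c0=5, c1=2)
[Jacobi] macro 3: S0 reads c1=2 → after 1×micro: 5; S1 reads c0=5 → after 2×micro: 2 ⇒ (c0=5, c1=2)
[Jacobi] macro 4: S0 reads c1=2 → after 1×micro: 5; S1 reads c0=5 → after 2×micro: 2 ⇒ (c0=5, c1=2)
[Jacobi] macro 5: S0 reads c1=2 → after 1×micro: 5; S1 reads c0=5 → after 2×micro: 2 ⇒ (c0=5, c1=2)
[Jacobi] macro 6: S0 reads c1=2 → after 1×micro: 5; S1 reads c0=5 → after 2×micro: 2 ⇒ (c0=5, c1=2)
[Jacobi] macro 7: S0 reads c1=2 → after 1×micro: 5; S1 reads c0=5 → after 2×micro: 2 ⇒ (c0=5, c1=2)
[Jacobi] macro 8: S0 reads c1=2 → after 1×micro: 5; S1 reads c0=5 → after 2×micro: 2 ⇒ (c0=5, c1=2)
[Gauss-Seidel] macro 1: S0 reads c1=1 → after 1×micro: 1; S1 reads c0=1 → after 2×micro: 2 ⇒ (c0=1, c1=2)
[Gauss-Seidel] macro 2: S0 reads c1=2 → after 1×micro: 5; S1 reads c0=5 → after 2×micro: 2 ⇒ (c0=5, c1=2)
[Gauss-Seidel] macro 3: S0 reads c1=2 → after 1×micro: 5; S1 reads c0=5 → after 2×micro: 2 ⇒ (c0=5, c1=2)
[Gauss-Seidel] macro 4: S0 reads c1=2 → after 1×micro: 5; S1 reads c0=5 → after 2×micro: 2 ⇒ (c0=5, c1=2)
[Gauss-Seidel] macro 5: S0 reads c1=2 → after 1×micro: 5; S1 reads c0=5 → after 2×micro: 2 ⇒ (c0=5, c1=2)
[Gauss-Seidel] macro 6: S0 reads c1=2 → after 1×micro: 5; S1 reads c0=5 → after 2×micro: 2 ⇒ (c0=5, c1=2)
[Gauss-Seidel] macro 7: S0 reads c1=2 → after 1×micro: 5; S1 reads c0=5 → after 2×micro: 2 ⇒ (c0=5, c1=2)
[Gauss-Seidel] macro 8: S0 reads c1=2 → after 1×micro: 5; S1 reads c0=5 → after 2×micro: 2 ⇒ (c0=5, c1=2)

first divergence at macro-step: never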